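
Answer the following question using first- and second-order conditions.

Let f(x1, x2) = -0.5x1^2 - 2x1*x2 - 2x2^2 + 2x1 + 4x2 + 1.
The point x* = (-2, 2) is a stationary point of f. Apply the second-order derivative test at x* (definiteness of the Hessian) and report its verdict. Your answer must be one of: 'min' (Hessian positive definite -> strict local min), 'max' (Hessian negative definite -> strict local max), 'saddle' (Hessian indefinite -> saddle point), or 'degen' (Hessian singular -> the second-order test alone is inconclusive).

Compute the Hessian H = grad^2 f:
  H = [[-1, -2], [-2, -4]]
Verify stationarity: grad f(x*) = H x* + g = (0, 0).
Eigenvalues of H: -5, 0.
H has a zero eigenvalue (singular; negative semidefinite but not definite), so H is neither positive definite, negative definite, nor indefinite. The second-order test alone is inconclusive -> degen.
(Indeed, f is constant along the null direction of H through x*, so x* is not a strict local extremum.)

degen


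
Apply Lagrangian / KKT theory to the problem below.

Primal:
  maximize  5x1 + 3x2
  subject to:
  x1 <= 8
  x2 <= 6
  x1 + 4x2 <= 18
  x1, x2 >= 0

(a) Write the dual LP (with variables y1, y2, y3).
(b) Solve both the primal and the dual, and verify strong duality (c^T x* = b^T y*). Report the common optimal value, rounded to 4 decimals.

The standard primal-dual pair for 'max c^T x s.t. A x <= b, x >= 0' is:
  Dual:  min b^T y  s.t.  A^T y >= c,  y >= 0.

So the dual LP is:
  minimize  8y1 + 6y2 + 18y3
  subject to:
    y1 + y3 >= 5
    y2 + 4y3 >= 3
    y1, y2, y3 >= 0

Solving the primal: x* = (8, 2.5).
  primal value c^T x* = 47.5.
Solving the dual: y* = (4.25, 0, 0.75).
  dual value b^T y* = 47.5.
Strong duality: c^T x* = b^T y*. Confirmed.

47.5


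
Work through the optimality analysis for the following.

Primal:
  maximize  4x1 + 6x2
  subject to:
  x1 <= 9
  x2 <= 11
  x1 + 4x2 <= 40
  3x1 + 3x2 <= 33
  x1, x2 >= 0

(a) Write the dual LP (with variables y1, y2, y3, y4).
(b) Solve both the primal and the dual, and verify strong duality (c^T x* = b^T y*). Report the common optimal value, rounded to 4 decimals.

The standard primal-dual pair for 'max c^T x s.t. A x <= b, x >= 0' is:
  Dual:  min b^T y  s.t.  A^T y >= c,  y >= 0.

So the dual LP is:
  minimize  9y1 + 11y2 + 40y3 + 33y4
  subject to:
    y1 + y3 + 3y4 >= 4
    y2 + 4y3 + 3y4 >= 6
    y1, y2, y3, y4 >= 0

Solving the primal: x* = (1.3333, 9.6667).
  primal value c^T x* = 63.3333.
Solving the dual: y* = (0, 0, 0.6667, 1.1111).
  dual value b^T y* = 63.3333.
Strong duality: c^T x* = b^T y*. Confirmed.

63.3333


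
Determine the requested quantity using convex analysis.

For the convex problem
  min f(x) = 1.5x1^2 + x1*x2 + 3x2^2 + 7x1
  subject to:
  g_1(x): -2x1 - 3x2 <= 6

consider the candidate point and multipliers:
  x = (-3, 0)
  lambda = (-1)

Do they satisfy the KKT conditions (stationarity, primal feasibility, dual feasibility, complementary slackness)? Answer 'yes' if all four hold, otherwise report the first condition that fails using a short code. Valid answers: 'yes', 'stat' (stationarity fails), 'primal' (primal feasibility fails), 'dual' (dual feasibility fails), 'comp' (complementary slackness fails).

Gradient of f: grad f(x) = Q x + c = (-2, -3)
Constraint values g_i(x) = a_i^T x - b_i:
  g_1((-3, 0)) = 0
Stationarity residual: grad f(x) + sum_i lambda_i a_i = (0, 0)
  -> stationarity OK
Primal feasibility (all g_i <= 0): OK
Dual feasibility (all lambda_i >= 0): FAILS
Complementary slackness (lambda_i * g_i(x) = 0 for all i): OK

Verdict: the first failing condition is dual_feasibility -> dual.

dual


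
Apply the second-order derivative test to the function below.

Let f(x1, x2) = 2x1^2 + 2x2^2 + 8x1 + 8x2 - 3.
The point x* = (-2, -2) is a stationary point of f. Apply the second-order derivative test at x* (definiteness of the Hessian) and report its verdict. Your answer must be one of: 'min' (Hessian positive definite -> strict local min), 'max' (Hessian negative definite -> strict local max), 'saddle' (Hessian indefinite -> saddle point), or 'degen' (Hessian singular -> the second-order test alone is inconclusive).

Compute the Hessian H = grad^2 f:
  H = [[4, 0], [0, 4]]
Verify stationarity: grad f(x*) = H x* + g = (0, 0).
Eigenvalues of H: 4, 4.
Both eigenvalues > 0, so H is positive definite -> x* is a strict local min.

min


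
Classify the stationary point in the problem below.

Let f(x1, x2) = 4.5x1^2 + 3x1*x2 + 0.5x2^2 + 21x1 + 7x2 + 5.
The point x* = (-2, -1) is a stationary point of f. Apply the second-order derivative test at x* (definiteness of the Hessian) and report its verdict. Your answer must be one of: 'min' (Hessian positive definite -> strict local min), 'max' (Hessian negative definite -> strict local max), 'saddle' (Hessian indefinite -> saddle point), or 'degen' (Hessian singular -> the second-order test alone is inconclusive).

Compute the Hessian H = grad^2 f:
  H = [[9, 3], [3, 1]]
Verify stationarity: grad f(x*) = H x* + g = (0, 0).
Eigenvalues of H: 0, 10.
H has a zero eigenvalue (singular; positive semidefinite but not definite), so H is neither positive definite, negative definite, nor indefinite. The second-order test alone is inconclusive -> degen.
(Indeed, f is constant along the null direction of H through x*, so x* is not a strict local extremum.)

degen


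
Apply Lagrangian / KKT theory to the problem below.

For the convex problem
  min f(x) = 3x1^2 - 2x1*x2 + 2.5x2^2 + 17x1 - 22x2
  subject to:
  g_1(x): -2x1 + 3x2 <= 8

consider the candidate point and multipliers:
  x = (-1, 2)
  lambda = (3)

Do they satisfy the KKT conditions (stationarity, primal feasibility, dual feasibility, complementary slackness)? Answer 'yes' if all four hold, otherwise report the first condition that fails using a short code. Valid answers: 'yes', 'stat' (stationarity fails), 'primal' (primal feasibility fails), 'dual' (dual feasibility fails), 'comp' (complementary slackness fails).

Gradient of f: grad f(x) = Q x + c = (7, -10)
Constraint values g_i(x) = a_i^T x - b_i:
  g_1((-1, 2)) = 0
Stationarity residual: grad f(x) + sum_i lambda_i a_i = (1, -1)
  -> stationarity FAILS
Primal feasibility (all g_i <= 0): OK
Dual feasibility (all lambda_i >= 0): OK
Complementary slackness (lambda_i * g_i(x) = 0 for all i): OK

Verdict: the first failing condition is stationarity -> stat.

stat


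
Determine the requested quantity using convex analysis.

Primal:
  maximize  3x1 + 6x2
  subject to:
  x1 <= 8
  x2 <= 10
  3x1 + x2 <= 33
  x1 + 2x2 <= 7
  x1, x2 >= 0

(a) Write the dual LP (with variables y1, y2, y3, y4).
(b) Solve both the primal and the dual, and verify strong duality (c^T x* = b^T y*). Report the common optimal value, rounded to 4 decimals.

The standard primal-dual pair for 'max c^T x s.t. A x <= b, x >= 0' is:
  Dual:  min b^T y  s.t.  A^T y >= c,  y >= 0.

So the dual LP is:
  minimize  8y1 + 10y2 + 33y3 + 7y4
  subject to:
    y1 + 3y3 + y4 >= 3
    y2 + y3 + 2y4 >= 6
    y1, y2, y3, y4 >= 0

Solving the primal: x* = (7, 0).
  primal value c^T x* = 21.
Solving the dual: y* = (0, 0, 0, 3).
  dual value b^T y* = 21.
Strong duality: c^T x* = b^T y*. Confirmed.

21


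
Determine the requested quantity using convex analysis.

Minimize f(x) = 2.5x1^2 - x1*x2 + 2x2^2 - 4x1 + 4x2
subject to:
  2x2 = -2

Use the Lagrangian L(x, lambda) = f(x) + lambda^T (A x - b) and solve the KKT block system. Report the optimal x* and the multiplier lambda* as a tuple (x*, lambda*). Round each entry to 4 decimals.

Form the Lagrangian:
  L(x, lambda) = (1/2) x^T Q x + c^T x + lambda^T (A x - b)
Stationarity (grad_x L = 0): Q x + c + A^T lambda = 0.
Primal feasibility: A x = b.

This gives the KKT block system:
  [ Q   A^T ] [ x     ]   [-c ]
  [ A    0  ] [ lambda ] = [ b ]

Solving the linear system:
  x*      = (0.6, -1)
  lambda* = (0.3)
  f(x*)   = -2.9

x* = (0.6, -1), lambda* = (0.3)


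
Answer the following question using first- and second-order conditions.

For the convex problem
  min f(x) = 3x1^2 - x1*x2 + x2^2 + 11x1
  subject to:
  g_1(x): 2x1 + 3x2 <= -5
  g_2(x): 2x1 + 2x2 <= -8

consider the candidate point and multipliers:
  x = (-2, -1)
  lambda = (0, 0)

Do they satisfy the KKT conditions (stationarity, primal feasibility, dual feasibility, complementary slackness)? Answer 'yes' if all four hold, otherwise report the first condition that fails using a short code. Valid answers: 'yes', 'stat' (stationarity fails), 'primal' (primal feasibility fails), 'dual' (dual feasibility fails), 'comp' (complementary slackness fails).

Gradient of f: grad f(x) = Q x + c = (0, 0)
Constraint values g_i(x) = a_i^T x - b_i:
  g_1((-2, -1)) = -2
  g_2((-2, -1)) = 2
Stationarity residual: grad f(x) + sum_i lambda_i a_i = (0, 0)
  -> stationarity OK
Primal feasibility (all g_i <= 0): FAILS
Dual feasibility (all lambda_i >= 0): OK
Complementary slackness (lambda_i * g_i(x) = 0 for all i): OK

Verdict: the first failing condition is primal_feasibility -> primal.

primal


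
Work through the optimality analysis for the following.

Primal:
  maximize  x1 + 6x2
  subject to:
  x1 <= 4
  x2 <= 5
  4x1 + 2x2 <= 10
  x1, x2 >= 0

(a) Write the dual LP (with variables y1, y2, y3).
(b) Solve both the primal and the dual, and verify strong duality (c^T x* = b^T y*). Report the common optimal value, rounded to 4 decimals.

The standard primal-dual pair for 'max c^T x s.t. A x <= b, x >= 0' is:
  Dual:  min b^T y  s.t.  A^T y >= c,  y >= 0.

So the dual LP is:
  minimize  4y1 + 5y2 + 10y3
  subject to:
    y1 + 4y3 >= 1
    y2 + 2y3 >= 6
    y1, y2, y3 >= 0

Solving the primal: x* = (0, 5).
  primal value c^T x* = 30.
Solving the dual: y* = (0, 5.5, 0.25).
  dual value b^T y* = 30.
Strong duality: c^T x* = b^T y*. Confirmed.

30


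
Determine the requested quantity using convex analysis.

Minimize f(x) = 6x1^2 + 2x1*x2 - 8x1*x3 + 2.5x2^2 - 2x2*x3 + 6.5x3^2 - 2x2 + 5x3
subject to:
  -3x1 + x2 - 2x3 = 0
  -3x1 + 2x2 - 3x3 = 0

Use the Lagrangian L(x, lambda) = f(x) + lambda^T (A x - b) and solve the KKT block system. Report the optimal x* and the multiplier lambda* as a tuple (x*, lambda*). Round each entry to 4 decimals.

Form the Lagrangian:
  L(x, lambda) = (1/2) x^T Q x + c^T x + lambda^T (A x - b)
Stationarity (grad_x L = 0): Q x + c + A^T lambda = 0.
Primal feasibility: A x = b.

This gives the KKT block system:
  [ Q   A^T ] [ x     ]   [-c ]
  [ A    0  ] [ lambda ] = [ b ]

Solving the linear system:
  x*      = (0.0517, -0.1552, -0.1552)
  lambda* = (-1.3276, 1.8448)
  f(x*)   = -0.2328

x* = (0.0517, -0.1552, -0.1552), lambda* = (-1.3276, 1.8448)


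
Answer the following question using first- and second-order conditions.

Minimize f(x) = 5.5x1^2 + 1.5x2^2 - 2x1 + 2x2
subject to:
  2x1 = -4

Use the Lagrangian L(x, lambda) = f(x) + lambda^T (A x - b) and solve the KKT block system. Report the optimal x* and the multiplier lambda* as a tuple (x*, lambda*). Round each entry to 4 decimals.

Form the Lagrangian:
  L(x, lambda) = (1/2) x^T Q x + c^T x + lambda^T (A x - b)
Stationarity (grad_x L = 0): Q x + c + A^T lambda = 0.
Primal feasibility: A x = b.

This gives the KKT block system:
  [ Q   A^T ] [ x     ]   [-c ]
  [ A    0  ] [ lambda ] = [ b ]

Solving the linear system:
  x*      = (-2, -0.6667)
  lambda* = (12)
  f(x*)   = 25.3333

x* = (-2, -0.6667), lambda* = (12)


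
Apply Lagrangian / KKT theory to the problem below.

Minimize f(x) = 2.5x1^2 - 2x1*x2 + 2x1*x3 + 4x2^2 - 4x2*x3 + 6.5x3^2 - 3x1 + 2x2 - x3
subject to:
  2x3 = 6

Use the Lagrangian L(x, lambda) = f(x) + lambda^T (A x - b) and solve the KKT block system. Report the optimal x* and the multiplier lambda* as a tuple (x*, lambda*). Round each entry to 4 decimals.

Form the Lagrangian:
  L(x, lambda) = (1/2) x^T Q x + c^T x + lambda^T (A x - b)
Stationarity (grad_x L = 0): Q x + c + A^T lambda = 0.
Primal feasibility: A x = b.

This gives the KKT block system:
  [ Q   A^T ] [ x     ]   [-c ]
  [ A    0  ] [ lambda ] = [ b ]

Solving the linear system:
  x*      = (-0.1111, 1.2222, 3)
  lambda* = (-16.4444)
  f(x*)   = 49.2222

x* = (-0.1111, 1.2222, 3), lambda* = (-16.4444)


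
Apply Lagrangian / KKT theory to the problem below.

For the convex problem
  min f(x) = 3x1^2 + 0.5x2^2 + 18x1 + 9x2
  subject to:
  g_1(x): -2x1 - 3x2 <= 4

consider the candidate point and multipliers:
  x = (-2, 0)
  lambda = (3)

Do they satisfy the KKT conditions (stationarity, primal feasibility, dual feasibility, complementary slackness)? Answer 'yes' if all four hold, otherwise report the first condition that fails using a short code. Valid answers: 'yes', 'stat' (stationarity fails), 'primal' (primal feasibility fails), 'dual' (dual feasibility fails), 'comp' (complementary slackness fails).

Gradient of f: grad f(x) = Q x + c = (6, 9)
Constraint values g_i(x) = a_i^T x - b_i:
  g_1((-2, 0)) = 0
Stationarity residual: grad f(x) + sum_i lambda_i a_i = (0, 0)
  -> stationarity OK
Primal feasibility (all g_i <= 0): OK
Dual feasibility (all lambda_i >= 0): OK
Complementary slackness (lambda_i * g_i(x) = 0 for all i): OK

Verdict: yes, KKT holds.

yes


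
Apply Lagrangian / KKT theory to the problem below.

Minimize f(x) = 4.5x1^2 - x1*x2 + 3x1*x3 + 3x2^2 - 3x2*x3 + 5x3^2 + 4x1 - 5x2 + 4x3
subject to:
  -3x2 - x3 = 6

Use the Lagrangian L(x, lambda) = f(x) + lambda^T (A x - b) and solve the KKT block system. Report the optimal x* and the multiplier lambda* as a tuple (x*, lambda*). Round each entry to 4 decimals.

Form the Lagrangian:
  L(x, lambda) = (1/2) x^T Q x + c^T x + lambda^T (A x - b)
Stationarity (grad_x L = 0): Q x + c + A^T lambda = 0.
Primal feasibility: A x = b.

This gives the KKT block system:
  [ Q   A^T ] [ x     ]   [-c ]
  [ A    0  ] [ lambda ] = [ b ]

Solving the linear system:
  x*      = (-0.2311, -1.608, -1.176)
  lambda* = (-3.6296)
  f(x*)   = 12.0945

x* = (-0.2311, -1.608, -1.176), lambda* = (-3.6296)


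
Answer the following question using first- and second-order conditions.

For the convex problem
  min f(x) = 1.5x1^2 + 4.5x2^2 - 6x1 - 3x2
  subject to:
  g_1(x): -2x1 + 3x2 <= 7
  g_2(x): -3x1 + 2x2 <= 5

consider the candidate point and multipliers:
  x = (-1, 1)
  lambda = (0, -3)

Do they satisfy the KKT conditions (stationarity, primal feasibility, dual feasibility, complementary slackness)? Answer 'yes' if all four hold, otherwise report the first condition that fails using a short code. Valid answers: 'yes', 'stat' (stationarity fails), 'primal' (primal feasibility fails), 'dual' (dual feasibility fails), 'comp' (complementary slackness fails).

Gradient of f: grad f(x) = Q x + c = (-9, 6)
Constraint values g_i(x) = a_i^T x - b_i:
  g_1((-1, 1)) = -2
  g_2((-1, 1)) = 0
Stationarity residual: grad f(x) + sum_i lambda_i a_i = (0, 0)
  -> stationarity OK
Primal feasibility (all g_i <= 0): OK
Dual feasibility (all lambda_i >= 0): FAILS
Complementary slackness (lambda_i * g_i(x) = 0 for all i): OK

Verdict: the first failing condition is dual_feasibility -> dual.

dual


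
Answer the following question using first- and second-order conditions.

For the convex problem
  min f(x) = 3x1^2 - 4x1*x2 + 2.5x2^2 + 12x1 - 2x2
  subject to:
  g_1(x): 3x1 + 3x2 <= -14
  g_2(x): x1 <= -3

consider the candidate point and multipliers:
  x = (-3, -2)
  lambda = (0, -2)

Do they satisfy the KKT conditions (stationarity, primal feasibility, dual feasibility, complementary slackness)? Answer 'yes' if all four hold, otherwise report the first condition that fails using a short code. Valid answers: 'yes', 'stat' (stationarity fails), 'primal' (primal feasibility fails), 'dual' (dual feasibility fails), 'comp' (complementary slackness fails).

Gradient of f: grad f(x) = Q x + c = (2, 0)
Constraint values g_i(x) = a_i^T x - b_i:
  g_1((-3, -2)) = -1
  g_2((-3, -2)) = 0
Stationarity residual: grad f(x) + sum_i lambda_i a_i = (0, 0)
  -> stationarity OK
Primal feasibility (all g_i <= 0): OK
Dual feasibility (all lambda_i >= 0): FAILS
Complementary slackness (lambda_i * g_i(x) = 0 for all i): OK

Verdict: the first failing condition is dual_feasibility -> dual.

dual


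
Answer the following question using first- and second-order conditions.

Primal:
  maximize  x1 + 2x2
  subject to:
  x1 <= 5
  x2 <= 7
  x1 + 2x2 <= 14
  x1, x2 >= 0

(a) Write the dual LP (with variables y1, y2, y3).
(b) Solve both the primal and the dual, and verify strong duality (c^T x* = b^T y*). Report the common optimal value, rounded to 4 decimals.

The standard primal-dual pair for 'max c^T x s.t. A x <= b, x >= 0' is:
  Dual:  min b^T y  s.t.  A^T y >= c,  y >= 0.

So the dual LP is:
  minimize  5y1 + 7y2 + 14y3
  subject to:
    y1 + y3 >= 1
    y2 + 2y3 >= 2
    y1, y2, y3 >= 0

Solving the primal: x* = (0, 7).
  primal value c^T x* = 14.
Solving the dual: y* = (0, 0, 1).
  dual value b^T y* = 14.
Strong duality: c^T x* = b^T y*. Confirmed.

14


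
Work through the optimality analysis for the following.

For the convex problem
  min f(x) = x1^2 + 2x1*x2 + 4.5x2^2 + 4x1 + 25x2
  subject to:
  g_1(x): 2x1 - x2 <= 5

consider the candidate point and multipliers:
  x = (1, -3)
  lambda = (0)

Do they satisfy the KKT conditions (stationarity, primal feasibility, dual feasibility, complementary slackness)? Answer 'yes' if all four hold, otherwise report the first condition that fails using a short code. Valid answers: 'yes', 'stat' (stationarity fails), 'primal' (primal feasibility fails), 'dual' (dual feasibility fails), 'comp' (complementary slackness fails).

Gradient of f: grad f(x) = Q x + c = (0, 0)
Constraint values g_i(x) = a_i^T x - b_i:
  g_1((1, -3)) = 0
Stationarity residual: grad f(x) + sum_i lambda_i a_i = (0, 0)
  -> stationarity OK
Primal feasibility (all g_i <= 0): OK
Dual feasibility (all lambda_i >= 0): OK
Complementary slackness (lambda_i * g_i(x) = 0 for all i): OK

Verdict: yes, KKT holds.

yes


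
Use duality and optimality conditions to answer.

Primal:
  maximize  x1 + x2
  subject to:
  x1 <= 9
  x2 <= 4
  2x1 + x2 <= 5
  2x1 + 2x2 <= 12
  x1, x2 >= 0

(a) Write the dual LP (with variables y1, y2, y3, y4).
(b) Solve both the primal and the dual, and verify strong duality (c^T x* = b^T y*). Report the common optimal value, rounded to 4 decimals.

The standard primal-dual pair for 'max c^T x s.t. A x <= b, x >= 0' is:
  Dual:  min b^T y  s.t.  A^T y >= c,  y >= 0.

So the dual LP is:
  minimize  9y1 + 4y2 + 5y3 + 12y4
  subject to:
    y1 + 2y3 + 2y4 >= 1
    y2 + y3 + 2y4 >= 1
    y1, y2, y3, y4 >= 0

Solving the primal: x* = (0.5, 4).
  primal value c^T x* = 4.5.
Solving the dual: y* = (0, 0.5, 0.5, 0).
  dual value b^T y* = 4.5.
Strong duality: c^T x* = b^T y*. Confirmed.

4.5


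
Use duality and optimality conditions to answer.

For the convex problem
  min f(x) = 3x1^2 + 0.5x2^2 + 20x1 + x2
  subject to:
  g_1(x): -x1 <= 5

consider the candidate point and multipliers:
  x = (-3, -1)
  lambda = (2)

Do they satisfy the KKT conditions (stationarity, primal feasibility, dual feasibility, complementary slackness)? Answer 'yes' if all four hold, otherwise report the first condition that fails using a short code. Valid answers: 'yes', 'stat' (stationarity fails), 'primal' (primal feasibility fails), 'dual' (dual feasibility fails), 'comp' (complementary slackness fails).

Gradient of f: grad f(x) = Q x + c = (2, 0)
Constraint values g_i(x) = a_i^T x - b_i:
  g_1((-3, -1)) = -2
Stationarity residual: grad f(x) + sum_i lambda_i a_i = (0, 0)
  -> stationarity OK
Primal feasibility (all g_i <= 0): OK
Dual feasibility (all lambda_i >= 0): OK
Complementary slackness (lambda_i * g_i(x) = 0 for all i): FAILS

Verdict: the first failing condition is complementary_slackness -> comp.

comp


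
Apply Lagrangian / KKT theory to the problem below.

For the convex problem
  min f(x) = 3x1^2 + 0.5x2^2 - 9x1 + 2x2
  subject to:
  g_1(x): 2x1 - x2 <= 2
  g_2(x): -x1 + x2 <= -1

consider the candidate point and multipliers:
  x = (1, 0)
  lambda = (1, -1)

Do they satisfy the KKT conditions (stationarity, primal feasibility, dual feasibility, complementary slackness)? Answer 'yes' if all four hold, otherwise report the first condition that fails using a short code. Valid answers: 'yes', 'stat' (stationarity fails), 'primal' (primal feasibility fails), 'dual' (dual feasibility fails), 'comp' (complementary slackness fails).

Gradient of f: grad f(x) = Q x + c = (-3, 2)
Constraint values g_i(x) = a_i^T x - b_i:
  g_1((1, 0)) = 0
  g_2((1, 0)) = 0
Stationarity residual: grad f(x) + sum_i lambda_i a_i = (0, 0)
  -> stationarity OK
Primal feasibility (all g_i <= 0): OK
Dual feasibility (all lambda_i >= 0): FAILS
Complementary slackness (lambda_i * g_i(x) = 0 for all i): OK

Verdict: the first failing condition is dual_feasibility -> dual.

dual


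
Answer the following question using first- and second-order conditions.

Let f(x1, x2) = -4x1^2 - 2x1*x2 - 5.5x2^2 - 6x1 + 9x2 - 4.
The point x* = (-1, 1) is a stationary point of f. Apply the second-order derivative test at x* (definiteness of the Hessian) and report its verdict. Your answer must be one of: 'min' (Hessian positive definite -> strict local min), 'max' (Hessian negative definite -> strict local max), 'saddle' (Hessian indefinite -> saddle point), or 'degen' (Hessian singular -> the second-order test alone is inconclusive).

Compute the Hessian H = grad^2 f:
  H = [[-8, -2], [-2, -11]]
Verify stationarity: grad f(x*) = H x* + g = (0, 0).
Eigenvalues of H: -12, -7.
Both eigenvalues < 0, so H is negative definite -> x* is a strict local max.

max


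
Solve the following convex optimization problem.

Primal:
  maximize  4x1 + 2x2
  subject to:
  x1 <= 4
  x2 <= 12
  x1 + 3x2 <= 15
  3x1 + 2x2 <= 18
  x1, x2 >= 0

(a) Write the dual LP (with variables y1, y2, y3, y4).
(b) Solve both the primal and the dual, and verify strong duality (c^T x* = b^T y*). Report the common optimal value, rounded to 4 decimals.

The standard primal-dual pair for 'max c^T x s.t. A x <= b, x >= 0' is:
  Dual:  min b^T y  s.t.  A^T y >= c,  y >= 0.

So the dual LP is:
  minimize  4y1 + 12y2 + 15y3 + 18y4
  subject to:
    y1 + y3 + 3y4 >= 4
    y2 + 3y3 + 2y4 >= 2
    y1, y2, y3, y4 >= 0

Solving the primal: x* = (4, 3).
  primal value c^T x* = 22.
Solving the dual: y* = (1, 0, 0, 1).
  dual value b^T y* = 22.
Strong duality: c^T x* = b^T y*. Confirmed.

22


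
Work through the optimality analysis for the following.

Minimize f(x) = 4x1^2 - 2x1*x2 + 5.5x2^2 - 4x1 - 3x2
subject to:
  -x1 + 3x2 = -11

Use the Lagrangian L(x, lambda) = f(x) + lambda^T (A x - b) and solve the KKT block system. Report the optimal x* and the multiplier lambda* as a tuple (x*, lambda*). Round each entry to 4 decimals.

Form the Lagrangian:
  L(x, lambda) = (1/2) x^T Q x + c^T x + lambda^T (A x - b)
Stationarity (grad_x L = 0): Q x + c + A^T lambda = 0.
Primal feasibility: A x = b.

This gives the KKT block system:
  [ Q   A^T ] [ x     ]   [-c ]
  [ A    0  ] [ lambda ] = [ b ]

Solving the linear system:
  x*      = (1.4085, -3.1972)
  lambda* = (13.662)
  f(x*)   = 77.1197

x* = (1.4085, -3.1972), lambda* = (13.662)


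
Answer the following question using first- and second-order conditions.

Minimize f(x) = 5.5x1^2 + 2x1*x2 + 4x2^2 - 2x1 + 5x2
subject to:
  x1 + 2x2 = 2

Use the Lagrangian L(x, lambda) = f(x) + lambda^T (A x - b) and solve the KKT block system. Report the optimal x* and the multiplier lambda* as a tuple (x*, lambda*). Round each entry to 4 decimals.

Form the Lagrangian:
  L(x, lambda) = (1/2) x^T Q x + c^T x + lambda^T (A x - b)
Stationarity (grad_x L = 0): Q x + c + A^T lambda = 0.
Primal feasibility: A x = b.

This gives the KKT block system:
  [ Q   A^T ] [ x     ]   [-c ]
  [ A    0  ] [ lambda ] = [ b ]

Solving the linear system:
  x*      = (0.5909, 0.7045)
  lambda* = (-5.9091)
  f(x*)   = 7.0795

x* = (0.5909, 0.7045), lambda* = (-5.9091)


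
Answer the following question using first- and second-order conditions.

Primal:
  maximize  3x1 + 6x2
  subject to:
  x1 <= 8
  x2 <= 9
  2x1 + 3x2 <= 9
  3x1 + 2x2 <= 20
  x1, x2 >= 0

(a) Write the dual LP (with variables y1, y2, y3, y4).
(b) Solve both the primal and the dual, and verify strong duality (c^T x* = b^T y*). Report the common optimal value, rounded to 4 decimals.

The standard primal-dual pair for 'max c^T x s.t. A x <= b, x >= 0' is:
  Dual:  min b^T y  s.t.  A^T y >= c,  y >= 0.

So the dual LP is:
  minimize  8y1 + 9y2 + 9y3 + 20y4
  subject to:
    y1 + 2y3 + 3y4 >= 3
    y2 + 3y3 + 2y4 >= 6
    y1, y2, y3, y4 >= 0

Solving the primal: x* = (0, 3).
  primal value c^T x* = 18.
Solving the dual: y* = (0, 0, 2, 0).
  dual value b^T y* = 18.
Strong duality: c^T x* = b^T y*. Confirmed.

18


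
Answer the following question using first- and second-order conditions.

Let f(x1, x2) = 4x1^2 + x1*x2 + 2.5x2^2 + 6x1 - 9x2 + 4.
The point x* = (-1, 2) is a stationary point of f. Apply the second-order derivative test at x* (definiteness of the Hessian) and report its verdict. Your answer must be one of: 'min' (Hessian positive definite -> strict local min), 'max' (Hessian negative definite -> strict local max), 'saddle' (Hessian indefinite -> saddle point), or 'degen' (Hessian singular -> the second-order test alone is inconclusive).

Compute the Hessian H = grad^2 f:
  H = [[8, 1], [1, 5]]
Verify stationarity: grad f(x*) = H x* + g = (0, 0).
Eigenvalues of H: 4.6972, 8.3028.
Both eigenvalues > 0, so H is positive definite -> x* is a strict local min.

min


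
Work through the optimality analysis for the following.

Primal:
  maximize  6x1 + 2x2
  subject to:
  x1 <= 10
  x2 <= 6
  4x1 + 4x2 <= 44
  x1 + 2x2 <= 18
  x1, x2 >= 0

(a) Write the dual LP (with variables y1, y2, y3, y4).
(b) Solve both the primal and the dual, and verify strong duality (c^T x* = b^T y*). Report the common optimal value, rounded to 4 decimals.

The standard primal-dual pair for 'max c^T x s.t. A x <= b, x >= 0' is:
  Dual:  min b^T y  s.t.  A^T y >= c,  y >= 0.

So the dual LP is:
  minimize  10y1 + 6y2 + 44y3 + 18y4
  subject to:
    y1 + 4y3 + y4 >= 6
    y2 + 4y3 + 2y4 >= 2
    y1, y2, y3, y4 >= 0

Solving the primal: x* = (10, 1).
  primal value c^T x* = 62.
Solving the dual: y* = (4, 0, 0.5, 0).
  dual value b^T y* = 62.
Strong duality: c^T x* = b^T y*. Confirmed.

62


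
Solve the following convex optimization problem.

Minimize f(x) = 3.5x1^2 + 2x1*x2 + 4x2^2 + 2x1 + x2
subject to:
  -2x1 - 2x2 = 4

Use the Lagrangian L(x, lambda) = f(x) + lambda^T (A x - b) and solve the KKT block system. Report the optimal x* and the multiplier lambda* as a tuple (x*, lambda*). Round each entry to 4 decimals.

Form the Lagrangian:
  L(x, lambda) = (1/2) x^T Q x + c^T x + lambda^T (A x - b)
Stationarity (grad_x L = 0): Q x + c + A^T lambda = 0.
Primal feasibility: A x = b.

This gives the KKT block system:
  [ Q   A^T ] [ x     ]   [-c ]
  [ A    0  ] [ lambda ] = [ b ]

Solving the linear system:
  x*      = (-1.1818, -0.8182)
  lambda* = (-3.9545)
  f(x*)   = 6.3182

x* = (-1.1818, -0.8182), lambda* = (-3.9545)


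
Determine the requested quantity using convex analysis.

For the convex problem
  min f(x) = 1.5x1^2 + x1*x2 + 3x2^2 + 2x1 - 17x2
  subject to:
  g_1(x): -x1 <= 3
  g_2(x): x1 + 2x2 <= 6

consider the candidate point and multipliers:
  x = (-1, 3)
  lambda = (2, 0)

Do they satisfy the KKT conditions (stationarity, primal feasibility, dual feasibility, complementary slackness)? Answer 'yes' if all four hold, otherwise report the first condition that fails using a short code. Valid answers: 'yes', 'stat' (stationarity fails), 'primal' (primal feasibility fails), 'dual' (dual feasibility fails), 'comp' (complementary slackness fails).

Gradient of f: grad f(x) = Q x + c = (2, 0)
Constraint values g_i(x) = a_i^T x - b_i:
  g_1((-1, 3)) = -2
  g_2((-1, 3)) = -1
Stationarity residual: grad f(x) + sum_i lambda_i a_i = (0, 0)
  -> stationarity OK
Primal feasibility (all g_i <= 0): OK
Dual feasibility (all lambda_i >= 0): OK
Complementary slackness (lambda_i * g_i(x) = 0 for all i): FAILS

Verdict: the first failing condition is complementary_slackness -> comp.

comp


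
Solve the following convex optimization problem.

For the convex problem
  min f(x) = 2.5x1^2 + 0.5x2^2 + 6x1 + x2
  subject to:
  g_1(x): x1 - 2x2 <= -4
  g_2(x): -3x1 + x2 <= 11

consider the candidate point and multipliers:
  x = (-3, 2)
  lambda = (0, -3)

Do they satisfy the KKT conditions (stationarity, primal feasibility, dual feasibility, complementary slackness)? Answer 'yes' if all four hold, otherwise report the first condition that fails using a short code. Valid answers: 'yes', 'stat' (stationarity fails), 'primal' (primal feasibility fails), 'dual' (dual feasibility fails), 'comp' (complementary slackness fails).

Gradient of f: grad f(x) = Q x + c = (-9, 3)
Constraint values g_i(x) = a_i^T x - b_i:
  g_1((-3, 2)) = -3
  g_2((-3, 2)) = 0
Stationarity residual: grad f(x) + sum_i lambda_i a_i = (0, 0)
  -> stationarity OK
Primal feasibility (all g_i <= 0): OK
Dual feasibility (all lambda_i >= 0): FAILS
Complementary slackness (lambda_i * g_i(x) = 0 for all i): OK

Verdict: the first failing condition is dual_feasibility -> dual.

dual


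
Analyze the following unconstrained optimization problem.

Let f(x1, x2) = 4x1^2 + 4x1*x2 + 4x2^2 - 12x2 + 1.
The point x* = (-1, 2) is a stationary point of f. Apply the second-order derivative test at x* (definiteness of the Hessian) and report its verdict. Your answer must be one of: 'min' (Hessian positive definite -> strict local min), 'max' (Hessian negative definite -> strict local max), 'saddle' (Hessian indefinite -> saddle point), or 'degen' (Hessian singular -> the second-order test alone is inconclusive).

Compute the Hessian H = grad^2 f:
  H = [[8, 4], [4, 8]]
Verify stationarity: grad f(x*) = H x* + g = (0, 0).
Eigenvalues of H: 4, 12.
Both eigenvalues > 0, so H is positive definite -> x* is a strict local min.

min


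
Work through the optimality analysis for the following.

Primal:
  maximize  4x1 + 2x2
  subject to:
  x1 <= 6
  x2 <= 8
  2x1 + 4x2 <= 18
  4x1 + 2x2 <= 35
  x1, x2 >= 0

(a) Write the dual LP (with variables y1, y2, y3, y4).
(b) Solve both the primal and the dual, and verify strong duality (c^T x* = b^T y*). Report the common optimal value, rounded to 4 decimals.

The standard primal-dual pair for 'max c^T x s.t. A x <= b, x >= 0' is:
  Dual:  min b^T y  s.t.  A^T y >= c,  y >= 0.

So the dual LP is:
  minimize  6y1 + 8y2 + 18y3 + 35y4
  subject to:
    y1 + 2y3 + 4y4 >= 4
    y2 + 4y3 + 2y4 >= 2
    y1, y2, y3, y4 >= 0

Solving the primal: x* = (6, 1.5).
  primal value c^T x* = 27.
Solving the dual: y* = (3, 0, 0.5, 0).
  dual value b^T y* = 27.
Strong duality: c^T x* = b^T y*. Confirmed.

27


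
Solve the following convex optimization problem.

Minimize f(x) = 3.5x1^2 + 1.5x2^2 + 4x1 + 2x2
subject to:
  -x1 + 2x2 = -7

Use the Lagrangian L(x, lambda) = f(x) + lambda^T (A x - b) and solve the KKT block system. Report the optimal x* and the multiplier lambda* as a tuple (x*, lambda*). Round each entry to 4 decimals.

Form the Lagrangian:
  L(x, lambda) = (1/2) x^T Q x + c^T x + lambda^T (A x - b)
Stationarity (grad_x L = 0): Q x + c + A^T lambda = 0.
Primal feasibility: A x = b.

This gives the KKT block system:
  [ Q   A^T ] [ x     ]   [-c ]
  [ A    0  ] [ lambda ] = [ b ]

Solving the linear system:
  x*      = (0.0323, -3.4839)
  lambda* = (4.2258)
  f(x*)   = 11.371

x* = (0.0323, -3.4839), lambda* = (4.2258)


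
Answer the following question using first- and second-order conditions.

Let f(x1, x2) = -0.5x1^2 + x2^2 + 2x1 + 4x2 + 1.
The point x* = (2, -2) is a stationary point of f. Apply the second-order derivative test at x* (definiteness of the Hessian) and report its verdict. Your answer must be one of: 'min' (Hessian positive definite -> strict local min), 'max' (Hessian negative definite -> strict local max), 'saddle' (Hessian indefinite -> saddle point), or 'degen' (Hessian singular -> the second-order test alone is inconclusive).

Compute the Hessian H = grad^2 f:
  H = [[-1, 0], [0, 2]]
Verify stationarity: grad f(x*) = H x* + g = (0, 0).
Eigenvalues of H: -1, 2.
Eigenvalues have mixed signs, so H is indefinite -> x* is a saddle point.

saddle


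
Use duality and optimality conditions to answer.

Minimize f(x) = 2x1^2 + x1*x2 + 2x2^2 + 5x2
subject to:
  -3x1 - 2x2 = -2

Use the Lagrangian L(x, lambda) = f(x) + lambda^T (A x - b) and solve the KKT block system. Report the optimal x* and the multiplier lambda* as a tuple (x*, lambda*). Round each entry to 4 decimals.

Form the Lagrangian:
  L(x, lambda) = (1/2) x^T Q x + c^T x + lambda^T (A x - b)
Stationarity (grad_x L = 0): Q x + c + A^T lambda = 0.
Primal feasibility: A x = b.

This gives the KKT block system:
  [ Q   A^T ] [ x     ]   [-c ]
  [ A    0  ] [ lambda ] = [ b ]

Solving the linear system:
  x*      = (1.25, -0.875)
  lambda* = (1.375)
  f(x*)   = -0.8125

x* = (1.25, -0.875), lambda* = (1.375)


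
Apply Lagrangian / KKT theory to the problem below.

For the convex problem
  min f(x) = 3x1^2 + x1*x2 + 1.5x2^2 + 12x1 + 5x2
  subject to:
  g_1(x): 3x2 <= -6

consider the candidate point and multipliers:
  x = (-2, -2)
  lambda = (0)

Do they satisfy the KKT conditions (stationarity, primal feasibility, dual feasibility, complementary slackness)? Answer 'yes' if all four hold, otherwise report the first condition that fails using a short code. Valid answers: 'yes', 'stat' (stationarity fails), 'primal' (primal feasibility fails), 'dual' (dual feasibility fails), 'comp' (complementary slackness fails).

Gradient of f: grad f(x) = Q x + c = (-2, -3)
Constraint values g_i(x) = a_i^T x - b_i:
  g_1((-2, -2)) = 0
Stationarity residual: grad f(x) + sum_i lambda_i a_i = (-2, -3)
  -> stationarity FAILS
Primal feasibility (all g_i <= 0): OK
Dual feasibility (all lambda_i >= 0): OK
Complementary slackness (lambda_i * g_i(x) = 0 for all i): OK

Verdict: the first failing condition is stationarity -> stat.

stat


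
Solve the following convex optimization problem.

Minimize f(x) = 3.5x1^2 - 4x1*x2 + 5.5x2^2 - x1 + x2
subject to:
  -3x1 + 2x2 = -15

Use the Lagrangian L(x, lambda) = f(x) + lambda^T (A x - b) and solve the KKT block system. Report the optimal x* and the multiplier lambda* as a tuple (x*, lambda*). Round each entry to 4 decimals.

Form the Lagrangian:
  L(x, lambda) = (1/2) x^T Q x + c^T x + lambda^T (A x - b)
Stationarity (grad_x L = 0): Q x + c + A^T lambda = 0.
Primal feasibility: A x = b.

This gives the KKT block system:
  [ Q   A^T ] [ x     ]   [-c ]
  [ A    0  ] [ lambda ] = [ b ]

Solving the linear system:
  x*      = (4.7215, -0.4177)
  lambda* = (11.2405)
  f(x*)   = 81.7342

x* = (4.7215, -0.4177), lambda* = (11.2405)


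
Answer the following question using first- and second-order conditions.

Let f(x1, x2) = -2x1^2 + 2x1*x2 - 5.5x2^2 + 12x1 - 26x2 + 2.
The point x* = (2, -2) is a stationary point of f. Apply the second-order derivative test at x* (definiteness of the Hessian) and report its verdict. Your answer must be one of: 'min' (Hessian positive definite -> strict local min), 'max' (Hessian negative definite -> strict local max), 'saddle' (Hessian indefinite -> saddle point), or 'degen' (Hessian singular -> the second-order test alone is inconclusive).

Compute the Hessian H = grad^2 f:
  H = [[-4, 2], [2, -11]]
Verify stationarity: grad f(x*) = H x* + g = (0, 0).
Eigenvalues of H: -11.5311, -3.4689.
Both eigenvalues < 0, so H is negative definite -> x* is a strict local max.

max


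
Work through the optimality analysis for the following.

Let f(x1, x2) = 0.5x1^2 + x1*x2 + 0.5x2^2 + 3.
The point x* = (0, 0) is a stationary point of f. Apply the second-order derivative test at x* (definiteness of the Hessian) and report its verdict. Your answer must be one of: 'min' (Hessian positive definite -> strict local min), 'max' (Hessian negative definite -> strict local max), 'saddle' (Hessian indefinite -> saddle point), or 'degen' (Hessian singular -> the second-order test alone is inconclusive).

Compute the Hessian H = grad^2 f:
  H = [[1, 1], [1, 1]]
Verify stationarity: grad f(x*) = H x* + g = (0, 0).
Eigenvalues of H: 0, 2.
H has a zero eigenvalue (singular; positive semidefinite but not definite), so H is neither positive definite, negative definite, nor indefinite. The second-order test alone is inconclusive -> degen.
(Indeed, f is constant along the null direction of H through x*, so x* is not a strict local extremum.)

degen


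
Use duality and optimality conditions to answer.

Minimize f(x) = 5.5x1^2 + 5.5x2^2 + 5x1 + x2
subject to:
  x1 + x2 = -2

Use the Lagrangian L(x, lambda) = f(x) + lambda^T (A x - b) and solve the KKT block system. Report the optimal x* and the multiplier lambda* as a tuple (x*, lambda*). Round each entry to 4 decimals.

Form the Lagrangian:
  L(x, lambda) = (1/2) x^T Q x + c^T x + lambda^T (A x - b)
Stationarity (grad_x L = 0): Q x + c + A^T lambda = 0.
Primal feasibility: A x = b.

This gives the KKT block system:
  [ Q   A^T ] [ x     ]   [-c ]
  [ A    0  ] [ lambda ] = [ b ]

Solving the linear system:
  x*      = (-1.1818, -0.8182)
  lambda* = (8)
  f(x*)   = 4.6364

x* = (-1.1818, -0.8182), lambda* = (8)


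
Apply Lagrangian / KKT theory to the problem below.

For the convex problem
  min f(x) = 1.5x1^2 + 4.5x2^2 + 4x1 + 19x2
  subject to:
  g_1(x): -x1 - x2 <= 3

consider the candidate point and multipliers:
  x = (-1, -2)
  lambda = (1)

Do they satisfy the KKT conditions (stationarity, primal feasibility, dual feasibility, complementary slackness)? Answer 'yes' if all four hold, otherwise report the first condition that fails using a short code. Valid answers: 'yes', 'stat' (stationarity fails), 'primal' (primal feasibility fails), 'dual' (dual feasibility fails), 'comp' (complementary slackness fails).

Gradient of f: grad f(x) = Q x + c = (1, 1)
Constraint values g_i(x) = a_i^T x - b_i:
  g_1((-1, -2)) = 0
Stationarity residual: grad f(x) + sum_i lambda_i a_i = (0, 0)
  -> stationarity OK
Primal feasibility (all g_i <= 0): OK
Dual feasibility (all lambda_i >= 0): OK
Complementary slackness (lambda_i * g_i(x) = 0 for all i): OK

Verdict: yes, KKT holds.

yes


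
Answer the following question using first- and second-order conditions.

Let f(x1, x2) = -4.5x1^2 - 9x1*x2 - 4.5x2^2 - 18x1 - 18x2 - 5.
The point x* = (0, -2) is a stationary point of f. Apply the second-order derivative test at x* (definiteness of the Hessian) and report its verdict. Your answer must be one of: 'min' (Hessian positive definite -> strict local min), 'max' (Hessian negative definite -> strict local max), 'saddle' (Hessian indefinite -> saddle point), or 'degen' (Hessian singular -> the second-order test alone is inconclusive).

Compute the Hessian H = grad^2 f:
  H = [[-9, -9], [-9, -9]]
Verify stationarity: grad f(x*) = H x* + g = (0, 0).
Eigenvalues of H: -18, 0.
H has a zero eigenvalue (singular; negative semidefinite but not definite), so H is neither positive definite, negative definite, nor indefinite. The second-order test alone is inconclusive -> degen.
(Indeed, f is constant along the null direction of H through x*, so x* is not a strict local extremum.)

degen


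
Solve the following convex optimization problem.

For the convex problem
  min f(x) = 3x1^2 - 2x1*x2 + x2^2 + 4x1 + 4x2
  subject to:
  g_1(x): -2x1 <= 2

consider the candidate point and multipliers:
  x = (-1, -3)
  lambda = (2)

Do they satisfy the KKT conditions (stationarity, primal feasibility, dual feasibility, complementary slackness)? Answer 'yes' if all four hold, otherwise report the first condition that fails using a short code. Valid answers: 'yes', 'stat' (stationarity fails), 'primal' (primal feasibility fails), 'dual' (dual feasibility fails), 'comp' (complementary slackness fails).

Gradient of f: grad f(x) = Q x + c = (4, 0)
Constraint values g_i(x) = a_i^T x - b_i:
  g_1((-1, -3)) = 0
Stationarity residual: grad f(x) + sum_i lambda_i a_i = (0, 0)
  -> stationarity OK
Primal feasibility (all g_i <= 0): OK
Dual feasibility (all lambda_i >= 0): OK
Complementary slackness (lambda_i * g_i(x) = 0 for all i): OK

Verdict: yes, KKT holds.

yes


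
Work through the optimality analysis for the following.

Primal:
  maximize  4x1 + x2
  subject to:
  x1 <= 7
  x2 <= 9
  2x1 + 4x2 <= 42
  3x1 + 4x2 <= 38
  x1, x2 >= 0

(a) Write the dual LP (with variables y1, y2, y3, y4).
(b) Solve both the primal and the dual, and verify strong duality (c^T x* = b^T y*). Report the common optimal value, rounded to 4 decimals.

The standard primal-dual pair for 'max c^T x s.t. A x <= b, x >= 0' is:
  Dual:  min b^T y  s.t.  A^T y >= c,  y >= 0.

So the dual LP is:
  minimize  7y1 + 9y2 + 42y3 + 38y4
  subject to:
    y1 + 2y3 + 3y4 >= 4
    y2 + 4y3 + 4y4 >= 1
    y1, y2, y3, y4 >= 0

Solving the primal: x* = (7, 4.25).
  primal value c^T x* = 32.25.
Solving the dual: y* = (3.25, 0, 0, 0.25).
  dual value b^T y* = 32.25.
Strong duality: c^T x* = b^T y*. Confirmed.

32.25
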